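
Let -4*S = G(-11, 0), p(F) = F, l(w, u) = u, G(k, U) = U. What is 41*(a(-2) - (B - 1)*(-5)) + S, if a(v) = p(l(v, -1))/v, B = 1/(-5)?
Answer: -451/2 ≈ -225.50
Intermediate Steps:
B = -⅕ ≈ -0.20000
a(v) = -1/v
S = 0 (S = -¼*0 = 0)
41*(a(-2) - (B - 1)*(-5)) + S = 41*(-1/(-2) - (-⅕ - 1)*(-5)) + 0 = 41*(-1*(-½) - (-6)*(-5)/5) + 0 = 41*(½ - 1*6) + 0 = 41*(½ - 6) + 0 = 41*(-11/2) + 0 = -451/2 + 0 = -451/2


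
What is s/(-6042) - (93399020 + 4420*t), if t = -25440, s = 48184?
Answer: 3028277752/159 ≈ 1.9046e+7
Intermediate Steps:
s/(-6042) - (93399020 + 4420*t) = 48184/(-6042) - 4420/(1/(-25440 + 21131)) = 48184*(-1/6042) - 4420/(1/(-4309)) = -1268/159 - 4420/(-1/4309) = -1268/159 - 4420*(-4309) = -1268/159 + 19045780 = 3028277752/159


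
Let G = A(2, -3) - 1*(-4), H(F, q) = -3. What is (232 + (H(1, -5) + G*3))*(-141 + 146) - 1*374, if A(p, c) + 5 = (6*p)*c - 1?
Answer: 201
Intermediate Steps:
A(p, c) = -6 + 6*c*p (A(p, c) = -5 + ((6*p)*c - 1) = -5 + (6*c*p - 1) = -5 + (-1 + 6*c*p) = -6 + 6*c*p)
G = -38 (G = (-6 + 6*(-3)*2) - 1*(-4) = (-6 - 36) + 4 = -42 + 4 = -38)
(232 + (H(1, -5) + G*3))*(-141 + 146) - 1*374 = (232 + (-3 - 38*3))*(-141 + 146) - 1*374 = (232 + (-3 - 114))*5 - 374 = (232 - 117)*5 - 374 = 115*5 - 374 = 575 - 374 = 201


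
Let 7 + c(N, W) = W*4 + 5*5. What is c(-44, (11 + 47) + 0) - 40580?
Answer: -40330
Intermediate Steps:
c(N, W) = 18 + 4*W (c(N, W) = -7 + (W*4 + 5*5) = -7 + (4*W + 25) = -7 + (25 + 4*W) = 18 + 4*W)
c(-44, (11 + 47) + 0) - 40580 = (18 + 4*((11 + 47) + 0)) - 40580 = (18 + 4*(58 + 0)) - 40580 = (18 + 4*58) - 40580 = (18 + 232) - 40580 = 250 - 40580 = -40330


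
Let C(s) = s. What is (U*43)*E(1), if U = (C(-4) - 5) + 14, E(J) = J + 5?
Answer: 1290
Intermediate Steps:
E(J) = 5 + J
U = 5 (U = (-4 - 5) + 14 = -9 + 14 = 5)
(U*43)*E(1) = (5*43)*(5 + 1) = 215*6 = 1290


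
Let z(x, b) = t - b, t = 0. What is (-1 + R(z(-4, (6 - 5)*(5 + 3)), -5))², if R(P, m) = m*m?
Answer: 576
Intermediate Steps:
z(x, b) = -b (z(x, b) = 0 - b = -b)
R(P, m) = m²
(-1 + R(z(-4, (6 - 5)*(5 + 3)), -5))² = (-1 + (-5)²)² = (-1 + 25)² = 24² = 576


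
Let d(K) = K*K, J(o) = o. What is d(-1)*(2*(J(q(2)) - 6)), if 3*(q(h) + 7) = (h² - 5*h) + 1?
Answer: -88/3 ≈ -29.333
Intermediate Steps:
q(h) = -20/3 - 5*h/3 + h²/3 (q(h) = -7 + ((h² - 5*h) + 1)/3 = -7 + (1 + h² - 5*h)/3 = -7 + (⅓ - 5*h/3 + h²/3) = -20/3 - 5*h/3 + h²/3)
d(K) = K²
d(-1)*(2*(J(q(2)) - 6)) = (-1)²*(2*((-20/3 - 5/3*2 + (⅓)*2²) - 6)) = 1*(2*((-20/3 - 10/3 + (⅓)*4) - 6)) = 1*(2*((-20/3 - 10/3 + 4/3) - 6)) = 1*(2*(-26/3 - 6)) = 1*(2*(-44/3)) = 1*(-88/3) = -88/3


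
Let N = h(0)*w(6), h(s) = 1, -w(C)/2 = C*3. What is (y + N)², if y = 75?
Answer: 1521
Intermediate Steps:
w(C) = -6*C (w(C) = -2*C*3 = -6*C)
N = -36 (N = 1*(-6*6) = 1*(-36) = -36)
(y + N)² = (75 - 36)² = 39² = 1521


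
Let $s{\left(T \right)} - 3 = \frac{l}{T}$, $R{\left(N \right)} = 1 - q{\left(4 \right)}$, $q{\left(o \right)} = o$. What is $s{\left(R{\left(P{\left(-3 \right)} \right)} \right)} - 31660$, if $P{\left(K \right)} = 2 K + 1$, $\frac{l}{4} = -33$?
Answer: $-31613$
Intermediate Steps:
$l = -132$ ($l = 4 \left(-33\right) = -132$)
$P{\left(K \right)} = 1 + 2 K$
$R{\left(N \right)} = -3$ ($R{\left(N \right)} = 1 - 4 = -3$)
$s{\left(T \right)} = 3 - \frac{132}{T}$
$s{\left(R{\left(P{\left(-3 \right)} \right)} \right)} - 31660 = \left(3 - \frac{132}{-3}\right) - 31660 = \left(3 - -44\right) - 31660 = \left(3 + 44\right) - 31660 = 47 - 31660 = -31613$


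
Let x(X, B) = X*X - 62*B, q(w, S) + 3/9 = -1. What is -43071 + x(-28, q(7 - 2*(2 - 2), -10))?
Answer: -126613/3 ≈ -42204.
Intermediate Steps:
q(w, S) = -4/3 (q(w, S) = -⅓ - 1 = -4/3)
x(X, B) = X² - 62*B
-43071 + x(-28, q(7 - 2*(2 - 2), -10)) = -43071 + ((-28)² - 62*(-4/3)) = -43071 + (784 + 248/3) = -43071 + 2600/3 = -126613/3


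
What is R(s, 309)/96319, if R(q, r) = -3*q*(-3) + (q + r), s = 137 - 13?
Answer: 1549/96319 ≈ 0.016082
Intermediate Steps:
s = 124
R(q, r) = r + 10*q (R(q, r) = 9*q + (q + r) = r + 10*q)
R(s, 309)/96319 = (309 + 10*124)/96319 = (309 + 1240)*(1/96319) = 1549*(1/96319) = 1549/96319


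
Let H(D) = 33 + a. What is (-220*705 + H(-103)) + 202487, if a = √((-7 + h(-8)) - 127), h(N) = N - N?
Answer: 47420 + I*√134 ≈ 47420.0 + 11.576*I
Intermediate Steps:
h(N) = 0
a = I*√134 (a = √((-7 + 0) - 127) = √(-7 - 127) = √(-134) = I*√134 ≈ 11.576*I)
H(D) = 33 + I*√134
(-220*705 + H(-103)) + 202487 = (-220*705 + (33 + I*√134)) + 202487 = (-155100 + (33 + I*√134)) + 202487 = (-155067 + I*√134) + 202487 = 47420 + I*√134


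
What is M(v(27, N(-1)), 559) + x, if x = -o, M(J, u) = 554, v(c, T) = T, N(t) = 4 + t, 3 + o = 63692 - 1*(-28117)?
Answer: -91252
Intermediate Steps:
o = 91806 (o = -3 + (63692 - 1*(-28117)) = -3 + (63692 + 28117) = -3 + 91809 = 91806)
x = -91806 (x = -1*91806 = -91806)
M(v(27, N(-1)), 559) + x = 554 - 91806 = -91252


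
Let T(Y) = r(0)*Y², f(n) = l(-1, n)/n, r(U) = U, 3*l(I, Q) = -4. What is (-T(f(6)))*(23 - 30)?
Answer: 0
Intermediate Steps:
l(I, Q) = -4/3 (l(I, Q) = (⅓)*(-4) = -4/3)
f(n) = -4/(3*n)
T(Y) = 0 (T(Y) = 0*Y² = 0)
(-T(f(6)))*(23 - 30) = (-1*0)*(23 - 30) = 0*(-7) = 0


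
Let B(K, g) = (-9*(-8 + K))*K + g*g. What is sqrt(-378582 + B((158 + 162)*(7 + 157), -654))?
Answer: I*sqrt(24783525906) ≈ 1.5743e+5*I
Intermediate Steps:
B(K, g) = g**2 + K*(72 - 9*K) (B(K, g) = (72 - 9*K)*K + g**2 = K*(72 - 9*K) + g**2 = g**2 + K*(72 - 9*K))
sqrt(-378582 + B((158 + 162)*(7 + 157), -654)) = sqrt(-378582 + ((-654)**2 - 9*(7 + 157)**2*(158 + 162)**2 + 72*((158 + 162)*(7 + 157)))) = sqrt(-378582 + (427716 - 9*(320*164)**2 + 72*(320*164))) = sqrt(-378582 + (427716 - 9*52480**2 + 72*52480)) = sqrt(-378582 + (427716 - 9*2754150400 + 3778560)) = sqrt(-378582 + (427716 - 24787353600 + 3778560)) = sqrt(-378582 - 24783147324) = sqrt(-24783525906) = I*sqrt(24783525906)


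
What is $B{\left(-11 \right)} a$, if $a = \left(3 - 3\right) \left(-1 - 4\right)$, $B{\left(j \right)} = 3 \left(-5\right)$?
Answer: $0$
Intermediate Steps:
$B{\left(j \right)} = -15$
$a = 0$ ($a = 0 \left(-5\right) = 0$)
$B{\left(-11 \right)} a = \left(-15\right) 0 = 0$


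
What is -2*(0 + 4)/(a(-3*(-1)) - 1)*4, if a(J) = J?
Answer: -16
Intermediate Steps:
-2*(0 + 4)/(a(-3*(-1)) - 1)*4 = -2*(0 + 4)/(-3*(-1) - 1)*4 = -8/(3 - 1)*4 = -8/2*4 = -2*2*4 = -4*4 = -16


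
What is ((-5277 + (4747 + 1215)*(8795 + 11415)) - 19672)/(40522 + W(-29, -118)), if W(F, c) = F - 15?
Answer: 120467071/40478 ≈ 2976.1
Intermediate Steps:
W(F, c) = -15 + F
((-5277 + (4747 + 1215)*(8795 + 11415)) - 19672)/(40522 + W(-29, -118)) = ((-5277 + (4747 + 1215)*(8795 + 11415)) - 19672)/(40522 + (-15 - 29)) = ((-5277 + 5962*20210) - 19672)/(40522 - 44) = ((-5277 + 120492020) - 19672)/40478 = (120486743 - 19672)*(1/40478) = 120467071*(1/40478) = 120467071/40478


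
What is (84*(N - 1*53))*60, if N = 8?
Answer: -226800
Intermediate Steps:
(84*(N - 1*53))*60 = (84*(8 - 1*53))*60 = (84*(8 - 53))*60 = (84*(-45))*60 = -3780*60 = -226800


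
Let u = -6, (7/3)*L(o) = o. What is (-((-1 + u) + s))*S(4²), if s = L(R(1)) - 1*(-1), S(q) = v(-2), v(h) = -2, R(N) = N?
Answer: -78/7 ≈ -11.143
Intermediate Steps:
L(o) = 3*o/7
S(q) = -2
s = 10/7 (s = (3/7)*1 - 1*(-1) = 3/7 + 1 = 10/7 ≈ 1.4286)
(-((-1 + u) + s))*S(4²) = -((-1 - 6) + 10/7)*(-2) = -(-7 + 10/7)*(-2) = -1*(-39/7)*(-2) = (39/7)*(-2) = -78/7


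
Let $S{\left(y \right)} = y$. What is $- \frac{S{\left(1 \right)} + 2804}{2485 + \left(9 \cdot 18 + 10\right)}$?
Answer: $- \frac{2805}{2657} \approx -1.0557$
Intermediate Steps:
$- \frac{S{\left(1 \right)} + 2804}{2485 + \left(9 \cdot 18 + 10\right)} = - \frac{1 + 2804}{2485 + \left(9 \cdot 18 + 10\right)} = - \frac{2805}{2485 + \left(162 + 10\right)} = - \frac{2805}{2485 + 172} = - \frac{2805}{2657}$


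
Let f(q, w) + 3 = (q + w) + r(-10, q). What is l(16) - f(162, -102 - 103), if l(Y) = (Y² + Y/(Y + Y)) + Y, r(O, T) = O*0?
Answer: 637/2 ≈ 318.50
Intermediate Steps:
r(O, T) = 0
l(Y) = ½ + Y + Y² (l(Y) = (Y² + Y/((2*Y))) + Y = (Y² + (1/(2*Y))*Y) + Y = (Y² + ½) + Y = (½ + Y²) + Y = ½ + Y + Y²)
f(q, w) = -3 + q + w (f(q, w) = -3 + ((q + w) + 0) = -3 + (q + w) = -3 + q + w)
l(16) - f(162, -102 - 103) = (½ + 16 + 16²) - (-3 + 162 + (-102 - 103)) = (½ + 16 + 256) - (-3 + 162 - 205) = 545/2 - 1*(-46) = 545/2 + 46 = 637/2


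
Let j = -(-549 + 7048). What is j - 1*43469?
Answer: -49968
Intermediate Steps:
j = -6499 (j = -1*6499 = -6499)
j - 1*43469 = -6499 - 1*43469 = -6499 - 43469 = -49968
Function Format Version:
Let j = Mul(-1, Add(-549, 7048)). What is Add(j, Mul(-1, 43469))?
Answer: -49968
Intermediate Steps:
j = -6499 (j = Mul(-1, 6499) = -6499)
Add(j, Mul(-1, 43469)) = Add(-6499, Mul(-1, 43469)) = Add(-6499, -43469) = -49968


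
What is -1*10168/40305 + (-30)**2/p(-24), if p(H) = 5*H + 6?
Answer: -6238942/765795 ≈ -8.1470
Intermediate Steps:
p(H) = 6 + 5*H
-1*10168/40305 + (-30)**2/p(-24) = -1*10168/40305 + (-30)**2/(6 + 5*(-24)) = -10168*1/40305 + 900/(6 - 120) = -10168/40305 + 900/(-114) = -10168/40305 + 900*(-1/114) = -10168/40305 - 150/19 = -6238942/765795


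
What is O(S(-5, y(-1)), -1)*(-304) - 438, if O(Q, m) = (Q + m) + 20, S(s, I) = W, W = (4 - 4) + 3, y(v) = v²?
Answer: -7126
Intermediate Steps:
W = 3 (W = 0 + 3 = 3)
S(s, I) = 3
O(Q, m) = 20 + Q + m
O(S(-5, y(-1)), -1)*(-304) - 438 = (20 + 3 - 1)*(-304) - 438 = 22*(-304) - 438 = -6688 - 438 = -7126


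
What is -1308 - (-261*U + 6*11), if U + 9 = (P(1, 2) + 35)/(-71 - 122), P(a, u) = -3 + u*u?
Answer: -727935/193 ≈ -3771.7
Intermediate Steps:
P(a, u) = -3 + u**2
U = -1773/193 (U = -9 + ((-3 + 2**2) + 35)/(-71 - 122) = -9 + ((-3 + 4) + 35)/(-193) = -9 + (1 + 35)*(-1/193) = -9 + 36*(-1/193) = -9 - 36/193 = -1773/193 ≈ -9.1865)
-1308 - (-261*U + 6*11) = -1308 - (-261*(-1773/193) + 6*11) = -1308 - (462753/193 + 66) = -1308 - 1*475491/193 = -1308 - 475491/193 = -727935/193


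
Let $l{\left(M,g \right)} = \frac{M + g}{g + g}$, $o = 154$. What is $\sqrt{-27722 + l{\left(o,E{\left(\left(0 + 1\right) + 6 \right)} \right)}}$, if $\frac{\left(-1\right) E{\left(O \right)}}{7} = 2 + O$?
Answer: $\frac{i \sqrt{998018}}{6} \approx 166.5 i$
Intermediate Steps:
$E{\left(O \right)} = -14 - 7 O$ ($E{\left(O \right)} = - 7 \left(2 + O\right) = -14 - 7 O$)
$l{\left(M,g \right)} = \frac{M + g}{2 g}$
$\sqrt{-27722 + l{\left(o,E{\left(\left(0 + 1\right) + 6 \right)} \right)}} = \sqrt{-27722 + \frac{154 - \left(14 + 7 \left(\left(0 + 1\right) + 6\right)\right)}{2 \left(-14 - 7 \left(\left(0 + 1\right) + 6\right)\right)}} = \sqrt{-27722 + \frac{154 - \left(14 + 7 \left(1 + 6\right)\right)}{2 \left(-14 - 7 \left(1 + 6\right)\right)}} = \sqrt{-27722 + \frac{154 - 63}{2 \left(-14 - 49\right)}} = \sqrt{-27722 + \frac{154 - 63}{2 \left(-63\right)}} = \sqrt{-27722 + \frac{1}{2} \left(- \frac{1}{63}\right) 91} = \sqrt{-27722 - \frac{13}{18}} = \sqrt{- \frac{499009}{18}} = \frac{i \sqrt{998018}}{6}$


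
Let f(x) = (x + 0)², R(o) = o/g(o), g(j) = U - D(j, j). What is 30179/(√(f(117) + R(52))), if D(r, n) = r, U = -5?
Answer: 30179*√44472597/780221 ≈ 257.95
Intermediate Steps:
g(j) = -5 - j
R(o) = o/(-5 - o)
f(x) = x²
30179/(√(f(117) + R(52))) = 30179/(√(117² - 1*52/(5 + 52))) = 30179/(√(13689 - 1*52/57)) = 30179/(√(13689 - 1*52*1/57)) = 30179/(√(13689 - 52/57)) = 30179/(√(780221/57)) = 30179/((√44472597/57)) = 30179*(√44472597/780221) = 30179*√44472597/780221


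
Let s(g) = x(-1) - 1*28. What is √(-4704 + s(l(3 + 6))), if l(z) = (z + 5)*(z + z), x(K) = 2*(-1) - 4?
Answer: I*√4738 ≈ 68.833*I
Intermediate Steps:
x(K) = -6 (x(K) = -2 - 4 = -6)
l(z) = 2*z*(5 + z) (l(z) = (5 + z)*(2*z) = 2*z*(5 + z))
s(g) = -34 (s(g) = -6 - 1*28 = -6 - 28 = -34)
√(-4704 + s(l(3 + 6))) = √(-4704 - 34) = √(-4738) = I*√4738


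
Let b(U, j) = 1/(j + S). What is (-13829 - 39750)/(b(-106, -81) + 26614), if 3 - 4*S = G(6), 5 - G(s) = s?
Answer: -4286320/2129119 ≈ -2.0132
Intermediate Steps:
G(s) = 5 - s
S = 1 (S = 3/4 - (5 - 1*6)/4 = 3/4 - (5 - 6)/4 = 3/4 - 1/4*(-1) = 3/4 + 1/4 = 1)
b(U, j) = 1/(1 + j) (b(U, j) = 1/(j + 1) = 1/(1 + j))
(-13829 - 39750)/(b(-106, -81) + 26614) = (-13829 - 39750)/(1/(1 - 81) + 26614) = -53579/(1/(-80) + 26614) = -53579/(-1/80 + 26614) = -53579/2129119/80 = -53579*80/2129119 = -4286320/2129119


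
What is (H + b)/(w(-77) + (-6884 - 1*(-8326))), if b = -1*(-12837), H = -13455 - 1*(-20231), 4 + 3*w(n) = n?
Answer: 19613/1415 ≈ 13.861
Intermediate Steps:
w(n) = -4/3 + n/3
H = 6776 (H = -13455 + 20231 = 6776)
b = 12837
(H + b)/(w(-77) + (-6884 - 1*(-8326))) = (6776 + 12837)/((-4/3 + (⅓)*(-77)) + (-6884 - 1*(-8326))) = 19613/((-4/3 - 77/3) + (-6884 + 8326)) = 19613/(-27 + 1442) = 19613/1415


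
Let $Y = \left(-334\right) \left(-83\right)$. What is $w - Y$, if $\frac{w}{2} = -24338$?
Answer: $-76398$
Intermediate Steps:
$w = -48676$ ($w = 2 \left(-24338\right) = -48676$)
$Y = 27722$
$w - Y = -48676 - 27722 = -76398$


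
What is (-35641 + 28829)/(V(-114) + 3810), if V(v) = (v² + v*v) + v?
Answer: -1703/7422 ≈ -0.22945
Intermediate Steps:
V(v) = v + 2*v² (V(v) = (v² + v²) + v = 2*v² + v = v + 2*v²)
(-35641 + 28829)/(V(-114) + 3810) = (-35641 + 28829)/(-114*(1 + 2*(-114)) + 3810) = -6812/(-114*(1 - 228) + 3810) = -6812/(-114*(-227) + 3810) = -6812/(25878 + 3810) = -6812/29688 = -6812*1/29688 = -1703/7422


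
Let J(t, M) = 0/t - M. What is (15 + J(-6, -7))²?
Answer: 484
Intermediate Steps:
J(t, M) = -M (J(t, M) = 0 - M = -M)
(15 + J(-6, -7))² = (15 - 1*(-7))² = (15 + 7)² = 22² = 484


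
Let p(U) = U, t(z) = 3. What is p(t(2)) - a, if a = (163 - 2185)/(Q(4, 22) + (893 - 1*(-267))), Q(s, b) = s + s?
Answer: 2763/584 ≈ 4.7312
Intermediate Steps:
Q(s, b) = 2*s
a = -1011/584 (a = (163 - 2185)/(2*4 + (893 - 1*(-267))) = -2022/(8 + (893 + 267)) = -2022/(8 + 1160) = -2022/1168 = -2022*1/1168 = -1011/584 ≈ -1.7312)
p(t(2)) - a = 3 - 1*(-1011/584) = 3 + 1011/584 = 2763/584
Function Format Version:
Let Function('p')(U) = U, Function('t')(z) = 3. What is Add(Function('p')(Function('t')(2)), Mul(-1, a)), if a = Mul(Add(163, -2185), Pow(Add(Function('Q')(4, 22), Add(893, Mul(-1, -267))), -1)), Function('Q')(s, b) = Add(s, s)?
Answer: Rational(2763, 584) ≈ 4.7312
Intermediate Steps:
Function('Q')(s, b) = Mul(2, s)
a = Rational(-1011, 584) (a = Mul(Add(163, -2185), Pow(Add(Mul(2, 4), Add(893, Mul(-1, -267))), -1)) = Mul(-2022, Pow(Add(8, Add(893, 267)), -1)) = Mul(-2022, Pow(Add(8, 1160), -1)) = Mul(-2022, Pow(1168, -1)) = Mul(-2022, Rational(1, 1168)) = Rational(-1011, 584) ≈ -1.7312)
Add(Function('p')(Function('t')(2)), Mul(-1, a)) = Add(3, Mul(-1, Rational(-1011, 584))) = Add(3, Rational(1011, 584)) = Rational(2763, 584)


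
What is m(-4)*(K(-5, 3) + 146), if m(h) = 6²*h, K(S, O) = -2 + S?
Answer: -20016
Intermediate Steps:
m(h) = 36*h
m(-4)*(K(-5, 3) + 146) = (36*(-4))*((-2 - 5) + 146) = -144*(-7 + 146) = -144*139 = -20016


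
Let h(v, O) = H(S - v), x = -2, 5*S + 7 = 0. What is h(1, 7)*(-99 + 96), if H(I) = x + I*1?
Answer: 66/5 ≈ 13.200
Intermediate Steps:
S = -7/5 (S = -7/5 + (⅕)*0 = -7/5 + 0 = -7/5 ≈ -1.4000)
H(I) = -2 + I (H(I) = -2 + I*1 = -2 + I)
h(v, O) = -17/5 - v (h(v, O) = -2 + (-7/5 - v) = -17/5 - v)
h(1, 7)*(-99 + 96) = (-17/5 - 1*1)*(-99 + 96) = (-17/5 - 1)*(-3) = -22/5*(-3) = 66/5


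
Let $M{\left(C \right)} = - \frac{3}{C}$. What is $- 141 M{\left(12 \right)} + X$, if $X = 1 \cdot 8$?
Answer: $\frac{173}{4} \approx 43.25$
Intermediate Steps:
$X = 8$
$- 141 M{\left(12 \right)} + X = - 141 \left(- \frac{3}{12}\right) + 8 = - 141 \left(\left(-3\right) \frac{1}{12}\right) + 8 = \left(-141\right) \left(- \frac{1}{4}\right) + 8 = \frac{141}{4} + 8 = \frac{173}{4}$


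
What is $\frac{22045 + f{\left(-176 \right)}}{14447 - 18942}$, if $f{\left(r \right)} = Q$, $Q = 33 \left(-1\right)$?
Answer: $- \frac{22012}{4495} \approx -4.897$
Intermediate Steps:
$Q = -33$
$f{\left(r \right)} = -33$
$\frac{22045 + f{\left(-176 \right)}}{14447 - 18942} = \frac{22045 - 33}{14447 - 18942} = \frac{22012}{-4495} = 22012 \left(- \frac{1}{4495}\right) = - \frac{22012}{4495}$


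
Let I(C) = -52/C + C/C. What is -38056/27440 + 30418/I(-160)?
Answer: 4173097479/181790 ≈ 22956.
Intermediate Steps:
I(C) = 1 - 52/C (I(C) = -52/C + 1 = 1 - 52/C)
-38056/27440 + 30418/I(-160) = -38056/27440 + 30418/(((-52 - 160)/(-160))) = -38056*1/27440 + 30418/((-1/160*(-212))) = -4757/3430 + 30418/(53/40) = -4757/3430 + 30418*(40/53) = -4757/3430 + 1216720/53 = 4173097479/181790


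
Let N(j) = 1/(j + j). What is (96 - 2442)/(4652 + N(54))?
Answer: -253368/502417 ≈ -0.50430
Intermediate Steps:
N(j) = 1/(2*j)
(96 - 2442)/(4652 + N(54)) = (96 - 2442)/(4652 + (1/2)/54) = -2346/(4652 + (1/2)*(1/54)) = -2346/(4652 + 1/108) = -2346/502417/108 = -2346*108/502417 = -253368/502417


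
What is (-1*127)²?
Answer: 16129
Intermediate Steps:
(-1*127)² = (-127)² = 16129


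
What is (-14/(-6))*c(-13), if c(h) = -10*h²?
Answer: -11830/3 ≈ -3943.3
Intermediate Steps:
(-14/(-6))*c(-13) = (-14/(-6))*(-10*(-13)²) = (-14*(-⅙))*(-10*169) = (7/3)*(-1690) = -11830/3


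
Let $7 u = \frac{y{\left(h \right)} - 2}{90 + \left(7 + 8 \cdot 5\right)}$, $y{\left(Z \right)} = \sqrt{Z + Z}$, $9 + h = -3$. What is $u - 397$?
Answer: $- \frac{380725}{959} + \frac{2 i \sqrt{6}}{959} \approx -397.0 + 0.0051084 i$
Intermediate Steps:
$h = -12$ ($h = -9 - 3 = -12$)
$y{\left(Z \right)} = \sqrt{2} \sqrt{Z}$ ($y{\left(Z \right)} = \sqrt{2 Z} = \sqrt{2} \sqrt{Z}$)
$u = - \frac{2}{959} + \frac{2 i \sqrt{6}}{959}$ ($u = \frac{\left(\sqrt{2} \sqrt{-12} - 2\right) \frac{1}{90 + \left(7 + 8 \cdot 5\right)}}{7} = \frac{\left(\sqrt{2} \cdot 2 i \sqrt{3} - 2\right) \frac{1}{90 + \left(7 + 40\right)}}{7} = \frac{\left(2 i \sqrt{6} - 2\right) \frac{1}{90 + 47}}{7} = \frac{\left(-2 + 2 i \sqrt{6}\right) \frac{1}{137}}{7} = \frac{- \frac{2}{137} + \frac{2 i \sqrt{6}}{137}}{7} = - \frac{2}{959} + \frac{2 i \sqrt{6}}{959} \approx -0.0020855 + 0.0051084 i$)
$u - 397 = \left(- \frac{2}{959} + \frac{2 i \sqrt{6}}{959}\right) - 397 = - \frac{380725}{959} + \frac{2 i \sqrt{6}}{959}$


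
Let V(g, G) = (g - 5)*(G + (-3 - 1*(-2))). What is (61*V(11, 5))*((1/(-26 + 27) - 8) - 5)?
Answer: -17568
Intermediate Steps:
V(g, G) = (-1 + G)*(-5 + g) (V(g, G) = (-5 + g)*(G + (-3 + 2)) = (-5 + g)*(G - 1) = (-5 + g)*(-1 + G) = (-1 + G)*(-5 + g))
(61*V(11, 5))*((1/(-26 + 27) - 8) - 5) = (61*(5 - 1*11 - 5*5 + 5*11))*((1/(-26 + 27) - 8) - 5) = (61*(5 - 11 - 25 + 55))*((1/1 - 8) - 5) = (61*24)*((1 - 8) - 5) = 1464*(-7 - 5) = 1464*(-12) = -17568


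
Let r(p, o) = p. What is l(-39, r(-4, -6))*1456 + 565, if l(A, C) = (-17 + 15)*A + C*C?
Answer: 137429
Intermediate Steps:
l(A, C) = C² - 2*A (l(A, C) = -2*A + C² = C² - 2*A)
l(-39, r(-4, -6))*1456 + 565 = ((-4)² - 2*(-39))*1456 + 565 = (16 + 78)*1456 + 565 = 94*1456 + 565 = 136864 + 565 = 137429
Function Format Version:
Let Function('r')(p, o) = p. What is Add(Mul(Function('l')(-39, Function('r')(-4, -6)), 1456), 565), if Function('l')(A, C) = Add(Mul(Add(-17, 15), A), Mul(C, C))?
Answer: 137429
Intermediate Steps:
Function('l')(A, C) = Add(Pow(C, 2), Mul(-2, A)) (Function('l')(A, C) = Add(Mul(-2, A), Pow(C, 2)) = Add(Pow(C, 2), Mul(-2, A)))
Add(Mul(Function('l')(-39, Function('r')(-4, -6)), 1456), 565) = Add(Mul(Add(Pow(-4, 2), Mul(-2, -39)), 1456), 565) = Add(Mul(Add(16, 78), 1456), 565) = Add(Mul(94, 1456), 565) = Add(136864, 565) = 137429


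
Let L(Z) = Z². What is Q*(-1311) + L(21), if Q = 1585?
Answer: -2077494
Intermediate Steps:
Q*(-1311) + L(21) = 1585*(-1311) + 21² = -2077935 + 441 = -2077494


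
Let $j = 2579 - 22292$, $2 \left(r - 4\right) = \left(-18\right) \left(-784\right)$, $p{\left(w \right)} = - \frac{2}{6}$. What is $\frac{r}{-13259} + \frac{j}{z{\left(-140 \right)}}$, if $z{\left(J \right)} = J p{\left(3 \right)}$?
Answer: $- \frac{785112401}{1856260} \approx -422.95$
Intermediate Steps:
$p{\left(w \right)} = - \frac{1}{3}$ ($p{\left(w \right)} = \left(-2\right) \frac{1}{6} = - \frac{1}{3}$)
$r = 7060$ ($r = 4 + \frac{\left(-18\right) \left(-784\right)}{2} = 4 + \frac{1}{2} \cdot 14112 = 4 + 7056 = 7060$)
$z{\left(J \right)} = - \frac{J}{3}$ ($z{\left(J \right)} = J \left(- \frac{1}{3}\right) = - \frac{J}{3}$)
$j = -19713$ ($j = 2579 - 22292 = -19713$)
$\frac{r}{-13259} + \frac{j}{z{\left(-140 \right)}} = \frac{7060}{-13259} - \frac{19713}{\left(- \frac{1}{3}\right) \left(-140\right)} = 7060 \left(- \frac{1}{13259}\right) - \frac{19713}{\frac{140}{3}} = - \frac{7060}{13259} - \frac{59139}{140} = - \frac{785112401}{1856260}$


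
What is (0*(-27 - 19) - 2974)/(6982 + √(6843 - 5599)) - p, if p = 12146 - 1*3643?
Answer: -103629296427/12186770 + 1487*√311/12186770 ≈ -8503.4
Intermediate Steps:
p = 8503 (p = 12146 - 3643 = 8503)
(0*(-27 - 19) - 2974)/(6982 + √(6843 - 5599)) - p = (0*(-27 - 19) - 2974)/(6982 + √(6843 - 5599)) - 1*8503 = (0*(-46) - 2974)/(6982 + √1244) - 8503 = (0 - 2974)/(6982 + 2*√311) - 8503 = -2974/(6982 + 2*√311) - 8503 = -8503 - 2974/(6982 + 2*√311)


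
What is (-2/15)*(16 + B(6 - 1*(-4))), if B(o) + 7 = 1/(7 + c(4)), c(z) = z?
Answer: -40/33 ≈ -1.2121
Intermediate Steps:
B(o) = -76/11 (B(o) = -7 + 1/(7 + 4) = -7 + 1/11 = -76/11)
(-2/15)*(16 + B(6 - 1*(-4))) = (-2/15)*(16 - 76/11) = -2*1/15*(100/11) = -2/15*100/11 = -40/33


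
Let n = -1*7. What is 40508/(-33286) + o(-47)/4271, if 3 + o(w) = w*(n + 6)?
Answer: -85772542/71082253 ≈ -1.2067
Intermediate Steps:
n = -7
o(w) = -3 - w (o(w) = -3 + w*(-7 + 6) = -3 + w*(-1) = -3 - w)
40508/(-33286) + o(-47)/4271 = 40508/(-33286) + (-3 - 1*(-47))/4271 = 40508*(-1/33286) + (-3 + 47)*(1/4271) = -20254/16643 + 44*(1/4271) = -20254/16643 + 44/4271 = -85772542/71082253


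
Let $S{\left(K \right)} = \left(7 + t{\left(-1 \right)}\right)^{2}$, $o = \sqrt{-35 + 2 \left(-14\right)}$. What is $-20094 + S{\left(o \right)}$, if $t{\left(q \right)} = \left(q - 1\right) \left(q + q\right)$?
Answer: $-19973$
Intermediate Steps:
$t{\left(q \right)} = 2 q \left(-1 + q\right)$ ($t{\left(q \right)} = \left(-1 + q\right) 2 q = 2 q \left(-1 + q\right)$)
$o = 3 i \sqrt{7}$ ($o = \sqrt{-35 - 28} = \sqrt{-63} = 3 i \sqrt{7} \approx 7.9373 i$)
$S{\left(K \right)} = 121$ ($S{\left(K \right)} = \left(7 + 2 \left(-1\right) \left(-1 - 1\right)\right)^{2} = \left(7 + 2 \left(-1\right) \left(-2\right)\right)^{2} = \left(7 + 4\right)^{2} = 11^{2} = 121$)
$-20094 + S{\left(o \right)} = -20094 + 121 = -19973$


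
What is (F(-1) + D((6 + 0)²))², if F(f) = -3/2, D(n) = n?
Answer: 4761/4 ≈ 1190.3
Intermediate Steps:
F(f) = -3/2 (F(f) = -3*½ = -3/2)
(F(-1) + D((6 + 0)²))² = (-3/2 + (6 + 0)²)² = (-3/2 + 6²)² = (-3/2 + 36)² = (69/2)² = 4761/4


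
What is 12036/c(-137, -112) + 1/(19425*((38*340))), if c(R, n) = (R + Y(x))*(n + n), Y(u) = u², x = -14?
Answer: -114281437/125485500 ≈ -0.91071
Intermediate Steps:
c(R, n) = 2*n*(196 + R) (c(R, n) = (R + (-14)²)*(n + n) = (R + 196)*(2*n) = (196 + R)*(2*n) = 2*n*(196 + R))
12036/c(-137, -112) + 1/(19425*((38*340))) = 12036/((2*(-112)*(196 - 137))) + 1/(19425*((38*340))) = 12036/((2*(-112)*59)) + (1/19425)/12920 = 12036/(-13216) + (1/19425)*(1/12920) = 12036*(-1/13216) + 1/250971000 = -51/56 + 1/250971000 = -114281437/125485500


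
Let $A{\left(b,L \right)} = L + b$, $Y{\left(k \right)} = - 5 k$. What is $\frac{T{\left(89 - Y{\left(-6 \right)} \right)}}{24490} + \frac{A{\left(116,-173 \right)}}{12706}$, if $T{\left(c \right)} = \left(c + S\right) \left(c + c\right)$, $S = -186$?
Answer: $- \frac{95904023}{155584970} \approx -0.61641$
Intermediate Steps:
$T{\left(c \right)} = 2 c \left(-186 + c\right)$ ($T{\left(c \right)} = \left(c - 186\right) \left(c + c\right) = \left(-186 + c\right) 2 c = 2 c \left(-186 + c\right)$)
$\frac{T{\left(89 - Y{\left(-6 \right)} \right)}}{24490} + \frac{A{\left(116,-173 \right)}}{12706} = \frac{2 \left(89 - \left(-5\right) \left(-6\right)\right) \left(-186 + \left(89 - \left(-5\right) \left(-6\right)\right)\right)}{24490} + \frac{-173 + 116}{12706} = 2 \left(89 - 30\right) \left(-186 + \left(89 - 30\right)\right) \frac{1}{24490} - \frac{57}{12706} = 2 \cdot 59 \left(-186 + 59\right) \frac{1}{24490} - \frac{57}{12706} = 2 \cdot 59 \left(-127\right) \frac{1}{24490} - \frac{57}{12706} = \left(-14986\right) \frac{1}{24490} - \frac{57}{12706} = - \frac{7493}{12245} - \frac{57}{12706} = - \frac{95904023}{155584970}$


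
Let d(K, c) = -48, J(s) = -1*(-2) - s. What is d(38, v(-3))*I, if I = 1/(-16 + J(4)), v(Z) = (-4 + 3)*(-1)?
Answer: 8/3 ≈ 2.6667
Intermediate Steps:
v(Z) = 1 (v(Z) = -1*(-1) = 1)
J(s) = 2 - s
I = -1/18 (I = 1/(-16 + (2 - 1*4)) = 1/(-16 + (2 - 4)) = 1/(-16 - 2) = 1/(-18) = -1/18 ≈ -0.055556)
d(38, v(-3))*I = -48*(-1/18) = 8/3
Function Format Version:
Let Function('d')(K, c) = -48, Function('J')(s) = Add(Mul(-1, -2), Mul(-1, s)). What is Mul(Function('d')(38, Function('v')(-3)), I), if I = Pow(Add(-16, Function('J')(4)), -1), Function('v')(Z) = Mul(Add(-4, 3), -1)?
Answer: Rational(8, 3) ≈ 2.6667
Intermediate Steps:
Function('v')(Z) = 1 (Function('v')(Z) = Mul(-1, -1) = 1)
Function('J')(s) = Add(2, Mul(-1, s))
I = Rational(-1, 18) (I = Pow(Add(-16, Add(2, Mul(-1, 4))), -1) = Pow(Add(-16, Add(2, -4)), -1) = Pow(Add(-16, -2), -1) = Pow(-18, -1) = Rational(-1, 18) ≈ -0.055556)
Mul(Function('d')(38, Function('v')(-3)), I) = Mul(-48, Rational(-1, 18)) = Rational(8, 3)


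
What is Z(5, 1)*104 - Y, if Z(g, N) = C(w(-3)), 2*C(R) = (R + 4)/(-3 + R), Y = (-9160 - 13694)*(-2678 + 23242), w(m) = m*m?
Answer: 1409909306/3 ≈ 4.6997e+8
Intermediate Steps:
w(m) = m**2
Y = -469969656 (Y = -22854*20564 = -469969656)
C(R) = (4 + R)/(2*(-3 + R)) (C(R) = ((R + 4)/(-3 + R))/2 = ((4 + R)/(-3 + R))/2 = (4 + R)/(2*(-3 + R)))
Z(g, N) = 13/12 (Z(g, N) = (4 + (-3)**2)/(2*(-3 + (-3)**2)) = (4 + 9)/(2*(-3 + 9)) = (1/2)*13/6 = (1/2)*(1/6)*13 = 13/12)
Z(5, 1)*104 - Y = (13/12)*104 - 1*(-469969656) = 338/3 + 469969656 = 1409909306/3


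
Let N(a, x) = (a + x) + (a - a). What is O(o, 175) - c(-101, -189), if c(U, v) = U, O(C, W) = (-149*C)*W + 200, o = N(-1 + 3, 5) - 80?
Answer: 1903776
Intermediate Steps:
N(a, x) = a + x (N(a, x) = (a + x) + 0 = a + x)
o = -73 (o = ((-1 + 3) + 5) - 80 = (2 + 5) - 80 = 7 - 80 = -73)
O(C, W) = 200 - 149*C*W (O(C, W) = -149*C*W + 200 = 200 - 149*C*W)
O(o, 175) - c(-101, -189) = (200 - 149*(-73)*175) - 1*(-101) = (200 + 1903475) + 101 = 1903675 + 101 = 1903776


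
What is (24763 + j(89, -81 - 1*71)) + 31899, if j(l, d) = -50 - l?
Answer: 56523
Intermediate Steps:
(24763 + j(89, -81 - 1*71)) + 31899 = (24763 + (-50 - 1*89)) + 31899 = (24763 + (-50 - 89)) + 31899 = (24763 - 139) + 31899 = 24624 + 31899 = 56523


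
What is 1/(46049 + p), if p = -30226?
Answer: 1/15823 ≈ 6.3199e-5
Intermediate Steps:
1/(46049 + p) = 1/(46049 - 30226) = 1/15823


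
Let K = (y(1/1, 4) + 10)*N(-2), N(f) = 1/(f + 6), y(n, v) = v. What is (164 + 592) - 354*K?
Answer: -483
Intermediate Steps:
N(f) = 1/(6 + f)
K = 7/2 (K = (4 + 10)/(6 - 2) = 14/4 = 14*(¼) = 7/2 ≈ 3.5000)
(164 + 592) - 354*K = (164 + 592) - 354*7/2 = 756 - 1239 = -483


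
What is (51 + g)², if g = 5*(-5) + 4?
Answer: 900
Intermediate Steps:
g = -21 (g = -25 + 4 = -21)
(51 + g)² = (51 - 21)² = 30² = 900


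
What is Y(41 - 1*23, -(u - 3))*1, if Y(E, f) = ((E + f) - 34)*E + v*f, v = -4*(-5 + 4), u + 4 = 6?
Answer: -266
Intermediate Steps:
u = 2 (u = -4 + 6 = 2)
v = 4 (v = -4*(-1) = 4)
Y(E, f) = 4*f + E*(-34 + E + f) (Y(E, f) = ((E + f) - 34)*E + 4*f = (-34 + E + f)*E + 4*f = E*(-34 + E + f) + 4*f = 4*f + E*(-34 + E + f))
Y(41 - 1*23, -(u - 3))*1 = ((41 - 1*23)² - 34*(41 - 1*23) + 4*(-(2 - 3)) + (41 - 1*23)*(-(2 - 3)))*1 = ((41 - 23)² - 34*(41 - 23) + 4*(-1*(-1)) + (41 - 23)*(-1*(-1)))*1 = (18² - 34*18 + 4*1 + 18*1)*1 = (324 - 612 + 4 + 18)*1 = -266*1 = -266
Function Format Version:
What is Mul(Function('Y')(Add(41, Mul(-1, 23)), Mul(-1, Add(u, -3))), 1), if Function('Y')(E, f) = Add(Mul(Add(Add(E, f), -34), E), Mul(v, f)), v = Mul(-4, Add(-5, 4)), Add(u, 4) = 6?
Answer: -266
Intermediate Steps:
u = 2 (u = Add(-4, 6) = 2)
v = 4 (v = Mul(-4, -1) = 4)
Function('Y')(E, f) = Add(Mul(4, f), Mul(E, Add(-34, E, f))) (Function('Y')(E, f) = Add(Mul(Add(Add(E, f), -34), E), Mul(4, f)) = Add(Mul(Add(-34, E, f), E), Mul(4, f)) = Add(Mul(E, Add(-34, E, f)), Mul(4, f)) = Add(Mul(4, f), Mul(E, Add(-34, E, f))))
Mul(Function('Y')(Add(41, Mul(-1, 23)), Mul(-1, Add(u, -3))), 1) = Mul(Add(Pow(Add(41, Mul(-1, 23)), 2), Mul(-34, Add(41, Mul(-1, 23))), Mul(4, Mul(-1, Add(2, -3))), Mul(Add(41, Mul(-1, 23)), Mul(-1, Add(2, -3)))), 1) = Mul(Add(Pow(Add(41, -23), 2), Mul(-34, Add(41, -23)), Mul(4, Mul(-1, -1)), Mul(Add(41, -23), Mul(-1, -1))), 1) = Mul(Add(Pow(18, 2), Mul(-34, 18), Mul(4, 1), Mul(18, 1)), 1) = Mul(Add(324, -612, 4, 18), 1) = Mul(-266, 1) = -266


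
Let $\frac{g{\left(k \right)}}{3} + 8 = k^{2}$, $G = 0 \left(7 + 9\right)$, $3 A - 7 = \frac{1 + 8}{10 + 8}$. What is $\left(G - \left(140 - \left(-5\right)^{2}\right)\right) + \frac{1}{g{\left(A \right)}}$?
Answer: $- \frac{2419}{21} \approx -115.19$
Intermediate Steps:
$A = \frac{5}{2}$ ($A = \frac{7}{3} + \frac{\left(1 + 8\right) \frac{1}{10 + 8}}{3} = \frac{7}{3} + \frac{9 \cdot \frac{1}{18}}{3} = \frac{7}{3} + \frac{1}{3} \cdot \frac{1}{2} = \frac{7}{3} + \frac{1}{6} = \frac{5}{2} \approx 2.5$)
$G = 0$ ($G = 0 \cdot 16 = 0$)
$g{\left(k \right)} = -24 + 3 k^{2}$
$\left(G - \left(140 - \left(-5\right)^{2}\right)\right) + \frac{1}{g{\left(A \right)}} = \left(0 - \left(140 - \left(-5\right)^{2}\right)\right) + \frac{1}{-24 + 3 \left(\frac{5}{2}\right)^{2}} = \left(0 + \left(25 - 140\right)\right) + \frac{1}{-24 + 3 \cdot \frac{25}{4}} = \left(0 - 115\right) + \frac{1}{-24 + \frac{75}{4}} = -115 + \frac{1}{- \frac{21}{4}} = -115 - \frac{4}{21} = - \frac{2419}{21}$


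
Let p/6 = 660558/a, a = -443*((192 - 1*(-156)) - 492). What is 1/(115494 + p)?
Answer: 1772/204765461 ≈ 8.6538e-6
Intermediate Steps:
a = 63792 (a = -443*((192 + 156) - 492) = -443*(348 - 492) = -443*(-144) = 63792)
p = 110093/1772 (p = 6*(660558/63792) = 6*(660558*(1/63792)) = 6*(110093/10632) = 110093/1772 ≈ 62.129)
1/(115494 + p) = 1/(115494 + 110093/1772) = 1/(204765461/1772) = 1772/204765461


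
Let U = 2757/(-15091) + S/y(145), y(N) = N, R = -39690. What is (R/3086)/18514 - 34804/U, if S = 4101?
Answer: -1087806412737914765/878273068680726 ≈ -1238.6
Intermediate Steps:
U = 61488426/2188195 (U = 2757/(-15091) + 4101/145 = 2757*(-1/15091) + 4101*(1/145) = -2757/15091 + 4101/145 = 61488426/2188195 ≈ 28.100)
(R/3086)/18514 - 34804/U = -39690/3086/18514 - 34804/61488426/2188195 = -39690*1/3086*(1/18514) - 34804*2188195/61488426 = -19845/1543*1/18514 - 38078969390/30744213 = -19845/28567102 - 38078969390/30744213 = -1087806412737914765/878273068680726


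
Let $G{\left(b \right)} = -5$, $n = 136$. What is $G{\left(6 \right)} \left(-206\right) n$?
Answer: $140080$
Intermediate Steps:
$G{\left(6 \right)} \left(-206\right) n = \left(-5\right) \left(-206\right) 136 = 1030 \cdot 136 = 140080$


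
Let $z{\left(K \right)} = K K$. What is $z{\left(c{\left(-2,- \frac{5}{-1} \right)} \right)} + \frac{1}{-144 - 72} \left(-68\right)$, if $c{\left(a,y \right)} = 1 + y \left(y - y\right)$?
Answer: $\frac{71}{54} \approx 1.3148$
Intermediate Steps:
$c{\left(a,y \right)} = 1$ ($c{\left(a,y \right)} = 1 + y 0 = 1 + 0 = 1$)
$z{\left(K \right)} = K^{2}$
$z{\left(c{\left(-2,- \frac{5}{-1} \right)} \right)} + \frac{1}{-144 - 72} \left(-68\right) = 1^{2} + \frac{1}{-144 - 72} \left(-68\right) = 1 + \frac{1}{-216} \left(-68\right) = 1 - - \frac{17}{54} = 1 + \frac{17}{54} = \frac{71}{54}$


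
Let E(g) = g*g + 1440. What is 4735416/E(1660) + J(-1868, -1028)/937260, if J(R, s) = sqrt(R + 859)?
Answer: 591927/344630 + I*sqrt(1009)/937260 ≈ 1.7176 + 3.3891e-5*I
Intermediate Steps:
E(g) = 1440 + g**2 (E(g) = g**2 + 1440 = 1440 + g**2)
J(R, s) = sqrt(859 + R)
4735416/E(1660) + J(-1868, -1028)/937260 = 4735416/(1440 + 1660**2) + sqrt(859 - 1868)/937260 = 4735416/(1440 + 2755600) + sqrt(-1009)*(1/937260) = 4735416/2757040 + (I*sqrt(1009))*(1/937260) = 4735416*(1/2757040) + I*sqrt(1009)/937260 = 591927/344630 + I*sqrt(1009)/937260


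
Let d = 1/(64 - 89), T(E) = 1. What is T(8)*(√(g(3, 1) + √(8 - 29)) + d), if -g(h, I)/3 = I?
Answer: -1/25 + √(-3 + I*√21) ≈ 1.0729 + 2.0588*I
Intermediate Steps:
g(h, I) = -3*I
d = -1/25 (d = 1/(-25) = -1/25 ≈ -0.040000)
T(8)*(√(g(3, 1) + √(8 - 29)) + d) = 1*(√(-3*1 + √(8 - 29)) - 1/25) = 1*(√(-3 + √(-21)) - 1/25) = 1*(√(-3 + I*√21) - 1/25) = 1*(-1/25 + √(-3 + I*√21)) = -1/25 + √(-3 + I*√21)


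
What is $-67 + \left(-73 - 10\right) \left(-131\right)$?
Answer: $10806$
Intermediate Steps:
$-67 + \left(-73 - 10\right) \left(-131\right) = -67 - -10873 = -67 + 10873 = 10806$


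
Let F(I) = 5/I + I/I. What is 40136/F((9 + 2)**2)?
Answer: 2428228/63 ≈ 38543.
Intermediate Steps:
F(I) = 1 + 5/I (F(I) = 5/I + 1 = 1 + 5/I)
40136/F((9 + 2)**2) = 40136/(((5 + (9 + 2)**2)/((9 + 2)**2))) = 40136/(((5 + 11**2)/(11**2))) = 40136/(((5 + 121)/121)) = 40136/(((1/121)*126)) = 40136/(126/121) = 40136*(121/126) = 2428228/63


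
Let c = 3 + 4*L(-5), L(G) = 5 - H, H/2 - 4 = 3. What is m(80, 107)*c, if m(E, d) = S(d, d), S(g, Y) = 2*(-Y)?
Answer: 7062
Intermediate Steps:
H = 14 (H = 8 + 2*3 = 8 + 6 = 14)
L(G) = -9 (L(G) = 5 - 1*14 = 5 - 14 = -9)
S(g, Y) = -2*Y
m(E, d) = -2*d
c = -33 (c = 3 + 4*(-9) = 3 - 36 = -33)
m(80, 107)*c = -2*107*(-33) = -214*(-33) = 7062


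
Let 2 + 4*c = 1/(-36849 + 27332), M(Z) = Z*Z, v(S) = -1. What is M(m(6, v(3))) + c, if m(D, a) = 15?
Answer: 8546265/38068 ≈ 224.50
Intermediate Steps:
M(Z) = Z²
c = -19035/38068 (c = -½ + 1/(4*(-36849 + 27332)) = -½ + (¼)/(-9517) = -½ + (¼)*(-1/9517) = -½ - 1/38068 = -19035/38068 ≈ -0.50003)
M(m(6, v(3))) + c = 15² - 19035/38068 = 225 - 19035/38068 = 8546265/38068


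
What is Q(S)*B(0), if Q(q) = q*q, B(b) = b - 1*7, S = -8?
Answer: -448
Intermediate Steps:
B(b) = -7 + b (B(b) = b - 7 = -7 + b)
Q(q) = q**2
Q(S)*B(0) = (-8)**2*(-7 + 0) = 64*(-7) = -448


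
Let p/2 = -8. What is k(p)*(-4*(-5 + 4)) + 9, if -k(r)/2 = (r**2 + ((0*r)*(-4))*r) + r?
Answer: -1911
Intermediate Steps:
p = -16 (p = 2*(-8) = -16)
k(r) = -2*r - 2*r**2 (k(r) = -2*((r**2 + ((0*r)*(-4))*r) + r) = -2*((r**2 + (0*(-4))*r) + r) = -2*((r**2 + 0*r) + r) = -2*((r**2 + 0) + r) = -2*(r**2 + r) = -2*(r + r**2) = -2*r - 2*r**2)
k(p)*(-4*(-5 + 4)) + 9 = (-2*(-16)*(1 - 16))*(-4*(-5 + 4)) + 9 = (-2*(-16)*(-15))*(-4*(-1)) + 9 = -480*4 + 9 = -1920 + 9 = -1911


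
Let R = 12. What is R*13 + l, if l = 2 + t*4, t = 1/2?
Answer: 160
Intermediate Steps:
t = ½ ≈ 0.50000
l = 4 (l = 2 + (½)*4 = 2 + 2 = 4)
R*13 + l = 12*13 + 4 = 156 + 4 = 160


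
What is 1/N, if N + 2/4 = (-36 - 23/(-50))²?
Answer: 2500/3156479 ≈ 0.00079202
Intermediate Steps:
N = 3156479/2500 (N = -½ + (-36 - 23/(-50))² = -½ + (-36 - 23*(-1/50))² = -½ + (-36 + 23/50)² = -½ + (-1777/50)² = -½ + 3157729/2500 = 3156479/2500 ≈ 1262.6)
1/N = 1/(3156479/2500) = 2500/3156479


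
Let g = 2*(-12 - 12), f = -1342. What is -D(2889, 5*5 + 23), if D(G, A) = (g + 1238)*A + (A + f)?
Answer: -55826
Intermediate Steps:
g = -48 (g = 2*(-24) = -48)
D(G, A) = -1342 + 1191*A (D(G, A) = (-48 + 1238)*A + (A - 1342) = 1190*A + (-1342 + A) = -1342 + 1191*A)
-D(2889, 5*5 + 23) = -(-1342 + 1191*(5*5 + 23)) = -(-1342 + 1191*(25 + 23)) = -(-1342 + 1191*48) = -(-1342 + 57168) = -1*55826 = -55826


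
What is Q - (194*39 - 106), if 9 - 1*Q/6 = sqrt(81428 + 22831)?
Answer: -7406 - 6*sqrt(104259) ≈ -9343.3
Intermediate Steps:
Q = 54 - 6*sqrt(104259) (Q = 54 - 6*sqrt(81428 + 22831) = 54 - 6*sqrt(104259) ≈ -1883.3)
Q - (194*39 - 106) = (54 - 6*sqrt(104259)) - (194*39 - 106) = (54 - 6*sqrt(104259)) - (7566 - 106) = (54 - 6*sqrt(104259)) - 1*7460 = (54 - 6*sqrt(104259)) - 7460 = -7406 - 6*sqrt(104259)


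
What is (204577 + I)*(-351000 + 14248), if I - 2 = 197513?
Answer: -135405285184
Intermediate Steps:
I = 197515 (I = 2 + 197513 = 197515)
(204577 + I)*(-351000 + 14248) = (204577 + 197515)*(-351000 + 14248) = 402092*(-336752) = -135405285184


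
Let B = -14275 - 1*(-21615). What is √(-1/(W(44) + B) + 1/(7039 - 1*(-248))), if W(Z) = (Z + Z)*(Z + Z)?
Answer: √2645134849/6106506 ≈ 0.0084223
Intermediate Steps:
W(Z) = 4*Z² (W(Z) = (2*Z)*(2*Z) = 4*Z²)
B = 7340 (B = -14275 + 21615 = 7340)
√(-1/(W(44) + B) + 1/(7039 - 1*(-248))) = √(-1/(4*44² + 7340) + 1/(7039 - 1*(-248))) = √(-1/(4*1936 + 7340) + 1/(7039 + 248)) = √(-1/(7744 + 7340) + 1/7287) = √(-1/15084 + 1/7287) = √(2599/36639036) = √2645134849/6106506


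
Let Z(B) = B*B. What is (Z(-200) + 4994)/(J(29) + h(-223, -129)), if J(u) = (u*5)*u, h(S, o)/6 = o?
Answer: 44994/3431 ≈ 13.114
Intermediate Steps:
Z(B) = B²
h(S, o) = 6*o
J(u) = 5*u² (J(u) = (5*u)*u = 5*u²)
(Z(-200) + 4994)/(J(29) + h(-223, -129)) = ((-200)² + 4994)/(5*29² + 6*(-129)) = (40000 + 4994)/(5*841 - 774) = 44994/(4205 - 774) = 44994/3431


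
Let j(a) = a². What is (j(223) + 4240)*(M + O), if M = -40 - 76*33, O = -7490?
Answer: -541740822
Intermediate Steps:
M = -2548 (M = -40 - 2508 = -2548)
(j(223) + 4240)*(M + O) = (223² + 4240)*(-2548 - 7490) = (49729 + 4240)*(-10038) = 53969*(-10038) = -541740822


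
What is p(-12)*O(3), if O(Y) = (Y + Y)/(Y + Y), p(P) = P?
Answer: -12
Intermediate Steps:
O(Y) = 1 (O(Y) = (2*Y)/((2*Y)) = (2*Y)*(1/(2*Y)) = 1)
p(-12)*O(3) = -12*1 = -12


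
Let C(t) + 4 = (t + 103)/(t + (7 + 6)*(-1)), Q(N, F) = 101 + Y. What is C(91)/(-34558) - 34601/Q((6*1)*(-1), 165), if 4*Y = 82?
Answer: -31089270529/109168722 ≈ -284.78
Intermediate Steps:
Y = 41/2 (Y = (¼)*82 = 41/2 ≈ 20.500)
Q(N, F) = 243/2 (Q(N, F) = 101 + 41/2 = 243/2)
C(t) = -4 + (103 + t)/(-13 + t) (C(t) = -4 + (t + 103)/(t + (7 + 6)*(-1)) = -4 + (103 + t)/(t + 13*(-1)) = -4 + (103 + t)/(t - 13) = -4 + (103 + t)/(-13 + t))
C(91)/(-34558) - 34601/Q((6*1)*(-1), 165) = ((155 - 3*91)/(-13 + 91))/(-34558) - 34601/243/2 = ((155 - 273)/78)*(-1/34558) - 34601*2/243 = ((1/78)*(-118))*(-1/34558) - 69202/243 = -59/39*(-1/34558) - 69202/243 = 59/1347762 - 69202/243 = -31089270529/109168722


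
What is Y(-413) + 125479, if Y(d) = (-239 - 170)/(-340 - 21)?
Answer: 45298328/361 ≈ 1.2548e+5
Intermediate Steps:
Y(d) = 409/361 (Y(d) = -409/(-361) = -409*(-1/361) = 409/361)
Y(-413) + 125479 = 409/361 + 125479 = 45298328/361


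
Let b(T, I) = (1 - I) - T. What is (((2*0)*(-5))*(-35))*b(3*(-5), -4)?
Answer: 0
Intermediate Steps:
b(T, I) = 1 - I - T
(((2*0)*(-5))*(-35))*b(3*(-5), -4) = (((2*0)*(-5))*(-35))*(1 - 1*(-4) - 3*(-5)) = ((0*(-5))*(-35))*(1 + 4 - 1*(-15)) = (0*(-35))*(1 + 4 + 15) = 0*20 = 0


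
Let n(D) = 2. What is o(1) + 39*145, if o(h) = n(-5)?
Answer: 5657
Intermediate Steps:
o(h) = 2
o(1) + 39*145 = 2 + 39*145 = 2 + 5655 = 5657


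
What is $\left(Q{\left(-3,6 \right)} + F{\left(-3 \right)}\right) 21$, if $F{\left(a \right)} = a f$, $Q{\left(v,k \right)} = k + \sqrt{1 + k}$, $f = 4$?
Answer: $-126 + 21 \sqrt{7} \approx -70.439$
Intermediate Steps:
$F{\left(a \right)} = 4 a$ ($F{\left(a \right)} = a 4 = 4 a$)
$\left(Q{\left(-3,6 \right)} + F{\left(-3 \right)}\right) 21 = \left(\left(6 + \sqrt{1 + 6}\right) + 4 \left(-3\right)\right) 21 = \left(\left(6 + \sqrt{7}\right) - 12\right) 21 = \left(-6 + \sqrt{7}\right) 21 = -126 + 21 \sqrt{7}$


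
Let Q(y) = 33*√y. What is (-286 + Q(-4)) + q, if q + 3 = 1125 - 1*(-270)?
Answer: 1106 + 66*I ≈ 1106.0 + 66.0*I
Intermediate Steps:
q = 1392 (q = -3 + (1125 - 1*(-270)) = -3 + (1125 + 270) = -3 + 1395 = 1392)
(-286 + Q(-4)) + q = (-286 + 33*√(-4)) + 1392 = (-286 + 33*(2*I)) + 1392 = (-286 + 66*I) + 1392 = 1106 + 66*I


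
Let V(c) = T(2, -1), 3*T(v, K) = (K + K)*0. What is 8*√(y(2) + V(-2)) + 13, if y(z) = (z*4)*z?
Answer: 45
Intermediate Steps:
T(v, K) = 0 (T(v, K) = ((K + K)*0)/3 = ((2*K)*0)/3 = (⅓)*0 = 0)
y(z) = 4*z² (y(z) = (4*z)*z = 4*z²)
V(c) = 0
8*√(y(2) + V(-2)) + 13 = 8*√(4*2² + 0) + 13 = 8*√(4*4 + 0) + 13 = 8*√(16 + 0) + 13 = 8*√16 + 13 = 8*4 + 13 = 32 + 13 = 45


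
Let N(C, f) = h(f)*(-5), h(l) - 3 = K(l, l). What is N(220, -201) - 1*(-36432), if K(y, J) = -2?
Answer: 36427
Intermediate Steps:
h(l) = 1 (h(l) = 3 - 2 = 1)
N(C, f) = -5 (N(C, f) = 1*(-5) = -5)
N(220, -201) - 1*(-36432) = -5 - 1*(-36432) = -5 + 36432 = 36427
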